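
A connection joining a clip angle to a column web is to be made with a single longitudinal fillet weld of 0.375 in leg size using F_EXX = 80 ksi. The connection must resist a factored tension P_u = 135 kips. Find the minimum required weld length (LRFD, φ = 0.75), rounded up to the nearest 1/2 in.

Throat t_e = 0.707 × 0.375 = 0.2651 in.
φr_n = 0.75 × 0.6 × 80 × 0.2651 = 9.544 kips/in.
L_req = P_u / φr_n = 135 / 9.544 = 14.14 in total.
Round up → use L = 14.5 in.

L = 14.5 in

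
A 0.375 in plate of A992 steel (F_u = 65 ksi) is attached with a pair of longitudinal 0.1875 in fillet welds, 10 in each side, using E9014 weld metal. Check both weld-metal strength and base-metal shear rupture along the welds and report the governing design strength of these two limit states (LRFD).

φR_n ≈ 107 kip (weld metal governs)

E90XX → F_EXX = 90 ksi.
t_e = 0.707 × 0.1875 = 0.1326 in; L = 20 in.
Weld metal: φR_n = 0.75 × 0.6 × 90 × 0.1326 × 20 = 107.4 kip.
Base metal (shear rupture): φR_n = 0.75 × 0.6 × 65 × 0.375 × 20 = 219.4 kip.
Governing: weld metal.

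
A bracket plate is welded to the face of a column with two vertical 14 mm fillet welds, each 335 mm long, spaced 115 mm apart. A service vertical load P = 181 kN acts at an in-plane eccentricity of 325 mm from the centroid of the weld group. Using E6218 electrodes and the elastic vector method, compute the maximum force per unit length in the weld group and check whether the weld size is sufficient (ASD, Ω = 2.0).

f_max ≈ 1340 N/mm; adequate

E62XX → F_EXX = 620 MPa.
Total weld length L_w = 670 mm. Treat welds as unit-width lines.
Polar moment about centroid: J = 2[d³/12 + d(b/2)²] = 2[335³/12 + 335×57.5²] = 8481000 mm³.
Direct shear f_v = P/L_w = 181×10³ / 670 = 270.1 N/mm (vertical).
Torsion M = P·e = 181×10³ × 325 = 58825000 N·mm.
Critical point at (x, y) = (57.5, 167.5) from centroid. f_tx = M·y/J = 1162 N/mm; f_ty = M·x/J = 398.8 N/mm.
Resultant f_max = √[f_tx² + (f_v + f_ty)²] = √[1162² + (270.1 + 398.8)²] = 1341 N/mm.
Capacity per unit length: r_n/Ω = (1/2.0) × 0.6 × 620 × (0.707 × 14) = 1841 N/mm.
1341 ≤ 1841 → adequate.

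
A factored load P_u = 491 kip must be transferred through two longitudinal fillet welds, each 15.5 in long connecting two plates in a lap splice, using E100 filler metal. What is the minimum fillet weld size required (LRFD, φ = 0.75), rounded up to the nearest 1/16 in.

E100XX → F_EXX = 100 ksi.
Total weld length L = 31 in.
Required throat t_e = P_u / (φ × 0.6 F_EXX × L) = 491 / (0.75 × 0.6 × 100 × 31) = 0.352 in.
Required leg w = t_e / 0.707 = 0.4978 in → use 1/2 in.

w = 1/2 in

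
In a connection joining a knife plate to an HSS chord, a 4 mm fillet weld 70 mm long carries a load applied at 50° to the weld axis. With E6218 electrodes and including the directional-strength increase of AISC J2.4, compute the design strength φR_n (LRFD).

φR_n ≈ 73.7 kN

E62XX → F_EXX = 620 MPa.
t_e = 0.707 × 4 = 2.828 mm; A_we = 2.828 × 70 = 198 mm².
Directional factor: 1.0 + 0.5 sin^1.5(50°) = 1.335.
F_nw = 0.6 × 620 × 1.335 = 496.7 MPa.
φR_n = 0.75 × 496.7 × 198 × 10⁻³ = 73.75 kN.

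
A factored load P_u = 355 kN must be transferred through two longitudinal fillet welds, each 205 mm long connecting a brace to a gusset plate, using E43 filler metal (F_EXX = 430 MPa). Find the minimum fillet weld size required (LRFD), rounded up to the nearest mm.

w = 7 mm

Total weld length L = 410 mm.
Required throat t_e = P_u / (φ × 0.6 F_EXX × L) = 355 / (0.75 × 0.6 × 430 × 410 × 10⁻³) = 4.475 mm.
Required leg w = t_e / 0.707 = 6.329 mm → use 7 mm.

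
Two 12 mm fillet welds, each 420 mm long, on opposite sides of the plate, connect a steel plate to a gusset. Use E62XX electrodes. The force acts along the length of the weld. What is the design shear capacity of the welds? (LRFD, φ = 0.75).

φR_n ≈ 1990 kN

E62XX → F_EXX = 620 MPa.
Effective throat t_e = 0.707 × 12 = 8.484 mm.
Total length L = 840 mm; A_we = 8.484 × 840 = 7127 mm².
F_nw = 0.6 F_EXX = 0.6 × 620 = 372 MPa.
φR_n = 0.75 × 372 × 7127 × 10⁻³ = 1988 kN.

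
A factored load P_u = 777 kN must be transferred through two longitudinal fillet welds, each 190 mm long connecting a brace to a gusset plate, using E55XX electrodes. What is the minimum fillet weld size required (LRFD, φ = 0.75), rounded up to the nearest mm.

E55XX → F_EXX = 550 MPa.
Total weld length L = 380 mm.
Required throat t_e = P_u / (φ × 0.6 F_EXX × L) = 777 / (0.75 × 0.6 × 550 × 380 × 10⁻³) = 8.262 mm.
Required leg w = t_e / 0.707 = 11.69 mm → use 12 mm.

w = 12 mm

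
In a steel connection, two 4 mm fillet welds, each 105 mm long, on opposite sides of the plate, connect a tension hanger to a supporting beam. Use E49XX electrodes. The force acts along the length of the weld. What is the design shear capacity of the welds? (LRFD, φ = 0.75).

φR_n ≈ 131 kN

E49XX → F_EXX = 490 MPa.
Effective throat t_e = 0.707 × 4 = 2.828 mm.
Total length L = 210 mm; A_we = 2.828 × 210 = 593.9 mm².
F_nw = 0.6 F_EXX = 0.6 × 490 = 294 MPa.
φR_n = 0.75 × 294 × 593.9 × 10⁻³ = 131 kN.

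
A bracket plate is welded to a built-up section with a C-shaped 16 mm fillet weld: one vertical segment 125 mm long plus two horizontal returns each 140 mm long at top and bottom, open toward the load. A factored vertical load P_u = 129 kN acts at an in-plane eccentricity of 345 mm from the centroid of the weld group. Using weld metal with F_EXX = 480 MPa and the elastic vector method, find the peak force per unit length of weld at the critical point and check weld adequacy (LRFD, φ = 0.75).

Total weld length L_w = 405 mm. Treat welds as unit-width lines.
Centroid: x̄ = 2×140×70 / 405 = 48.4 mm from the vertical weld.
Polar moment about centroid: J = I_x + I_y = [125³/12 + 2×140×62.5²] + [125×48.4² + 2(140³/12 + 140×21.6²)] = 2137000 mm³.
Direct shear f_v = P/L_w = 129×10³ / 405 = 318.5 N/mm (vertical).
Torsion M = P·e = 129×10³ × 345 = 44505000 N·mm.
Critical point at (x, y) = (91.6, 62.5) from centroid. f_tx = M·y/J = 1301 N/mm; f_ty = M·x/J = 1907 N/mm.
Resultant f_max = √[f_tx² + (f_v + f_ty)²] = √[1301² + (318.5 + 1907)²] = 2579 N/mm.
Capacity per unit length: φr_n = 0.75 × 0.6 × 480 × (0.707 × 16) = 2443 N/mm.
2579 > 2443 → NOT adequate.

f_max ≈ 2580 N/mm; NOT adequate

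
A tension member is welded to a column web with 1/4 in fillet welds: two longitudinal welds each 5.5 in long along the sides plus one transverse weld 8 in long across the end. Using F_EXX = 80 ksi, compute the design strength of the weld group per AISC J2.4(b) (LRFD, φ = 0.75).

φR_n ≈ 136 kip

t_e = 0.707 × 0.25 = 0.1767 in.
R_nwl = 0.6 × 80 × 0.1767 × 11 = 93.32 kip (longitudinal, 2 welds).
R_nwt = 0.6 × 80 × 0.1767 × 8 = 67.87 kip (transverse, base value).
(i) R_nwl + R_nwt = 161.2 kip; (ii) 0.85 R_nwl + 1.5 R_nwt = 181.1 kip.
R_n = max = 181.1 kip [governs: (ii)]; φR_n = 135.9 kip.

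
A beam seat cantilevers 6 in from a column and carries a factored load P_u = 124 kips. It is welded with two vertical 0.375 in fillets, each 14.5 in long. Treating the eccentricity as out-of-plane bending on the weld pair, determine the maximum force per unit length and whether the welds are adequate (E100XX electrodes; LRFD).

f_max ≈ 11.4 kip/in; adequate

E100XX → F_EXX = 100 ksi.
L_w = 2 × 14.5 = 29 in; section modulus (unit throat) S = 2 × L²/6 = 70.08 in².
Direct shear f_v = P/L_w = 124/29 = 4.276 kip/in.
Moment M = P × e = 124 × 6 = 744 kip·in; bending f_b = M/S = 10.62 kip/in.
f_max = √(f_v² + f_b²) = √(4.276² + 10.62²) = 11.44 kip/in.
φr_n = 0.75 × 0.6 × 100 × (0.707 × 0.375) = 11.93 kip/in → adequate.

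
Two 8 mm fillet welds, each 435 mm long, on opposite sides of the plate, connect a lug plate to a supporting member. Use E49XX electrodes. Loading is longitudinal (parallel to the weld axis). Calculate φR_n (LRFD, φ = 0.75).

φR_n ≈ 1090 kN

E49XX → F_EXX = 490 MPa.
Effective throat t_e = 0.707 × 8 = 5.656 mm.
Total length L = 870 mm; A_we = 5.656 × 870 = 4921 mm².
F_nw = 0.6 F_EXX = 0.6 × 490 = 294 MPa.
φR_n = 0.75 × 294 × 4921 × 10⁻³ = 1085 kN.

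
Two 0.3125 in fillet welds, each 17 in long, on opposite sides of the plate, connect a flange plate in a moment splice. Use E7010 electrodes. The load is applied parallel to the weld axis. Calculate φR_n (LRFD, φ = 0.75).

φR_n ≈ 237 kips

E70XX → F_EXX = 70 ksi.
Effective throat t_e = 0.707 × 0.3125 = 0.2209 in.
Total length L = 34 in; A_we = 0.2209 × 34 = 7.512 in².
F_nw = 0.6 F_EXX = 0.6 × 70 = 42 ksi.
φR_n = 0.75 × 42 × 7.512 = 236.6 kips.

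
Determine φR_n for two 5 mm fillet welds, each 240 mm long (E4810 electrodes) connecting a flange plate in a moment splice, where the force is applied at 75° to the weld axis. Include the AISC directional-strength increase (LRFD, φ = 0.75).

E48XX → F_EXX = 480 MPa.
t_e = 0.707 × 5 = 3.535 mm; A_we = 3.535 × 480 = 1697 mm².
Directional factor: 1.0 + 0.5 sin^1.5(75°) = 1.475.
F_nw = 0.6 × 480 × 1.475 = 424.7 MPa.
φR_n = 0.75 × 424.7 × 1697 × 10⁻³ = 540.5 kN.

φR_n ≈ 540 kN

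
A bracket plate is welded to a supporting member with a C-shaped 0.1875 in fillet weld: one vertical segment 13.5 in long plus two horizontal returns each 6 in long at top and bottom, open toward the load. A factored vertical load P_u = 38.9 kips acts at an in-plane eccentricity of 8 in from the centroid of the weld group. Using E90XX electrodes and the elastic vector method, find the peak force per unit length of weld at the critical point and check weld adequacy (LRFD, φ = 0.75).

f_max ≈ 4.06 kip/in; adequate

E90XX → F_EXX = 90 ksi.
Total weld length L_w = 25.5 in. Treat welds as unit-width lines.
Centroid: x̄ = 2×6×3 / 25.5 = 1.412 in from the vertical weld.
Polar moment about centroid: J = I_x + I_y = [13.5³/12 + 2×6×6.75²] + [13.5×1.412² + 2(6³/12 + 6×1.588²)] = 845 in³.
Direct shear f_v = P/L_w = 38.9 / 25.5 = 1.525 kip/in (vertical).
Torsion M = P·e = 38.9 × 8 = 311.2 kip·in.
Critical point at (x, y) = (4.588, 6.75) from centroid. f_tx = M·y/J = 2.486 kip/in; f_ty = M·x/J = 1.69 kip/in.
Resultant f_max = √[f_tx² + (f_v + f_ty)²] = √[2.486² + (1.525 + 1.69)²] = 4.064 kip/in.
Capacity per unit length: φr_n = 0.75 × 0.6 × 90 × (0.707 × 0.1875) = 5.369 kip/in.
4.064 ≤ 5.369 → adequate.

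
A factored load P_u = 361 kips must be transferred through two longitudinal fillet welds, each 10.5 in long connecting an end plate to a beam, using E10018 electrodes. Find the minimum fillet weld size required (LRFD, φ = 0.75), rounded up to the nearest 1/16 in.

w = 9/16 in

E100XX → F_EXX = 100 ksi.
Total weld length L = 21 in.
Required throat t_e = P_u / (φ × 0.6 F_EXX × L) = 361 / (0.75 × 0.6 × 100 × 21) = 0.382 in.
Required leg w = t_e / 0.707 = 0.5403 in → use 9/16 in.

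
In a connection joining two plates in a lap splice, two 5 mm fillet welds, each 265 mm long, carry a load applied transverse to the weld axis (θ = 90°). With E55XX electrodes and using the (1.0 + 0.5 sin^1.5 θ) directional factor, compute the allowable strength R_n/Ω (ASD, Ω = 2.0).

E55XX → F_EXX = 550 MPa.
t_e = 0.707 × 5 = 3.535 mm; A_we = 3.535 × 530 = 1874 mm².
Directional factor: 1.0 + 0.5 sin^1.5(90°) = 1.5.
F_nw = 0.6 × 550 × 1.5 = 495 MPa.
R_n/Ω = (495 × 1874) / 2.0 × 10⁻³ = 463.7 kN.

R_n/Ω ≈ 464 kN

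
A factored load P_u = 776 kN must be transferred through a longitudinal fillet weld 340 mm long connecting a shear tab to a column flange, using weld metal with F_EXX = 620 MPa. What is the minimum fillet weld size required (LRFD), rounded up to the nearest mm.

Total weld length L = 340 mm.
Required throat t_e = P_u / (φ × 0.6 F_EXX × L) = 776 / (0.75 × 0.6 × 620 × 340 × 10⁻³) = 8.18 mm.
Required leg w = t_e / 0.707 = 11.57 mm → use 12 mm.

w = 12 mm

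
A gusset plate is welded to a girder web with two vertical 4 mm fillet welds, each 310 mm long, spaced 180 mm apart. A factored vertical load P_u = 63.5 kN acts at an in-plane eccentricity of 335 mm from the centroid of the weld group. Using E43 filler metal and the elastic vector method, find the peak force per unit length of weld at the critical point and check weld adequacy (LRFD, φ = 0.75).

f_max ≈ 442 N/mm; adequate

E43XX → F_EXX = 430 MPa.
Total weld length L_w = 620 mm. Treat welds as unit-width lines.
Polar moment about centroid: J = 2[d³/12 + d(b/2)²] = 2[310³/12 + 310×90²] = 9987000 mm³.
Direct shear f_v = P/L_w = 63.5×10³ / 620 = 102.4 N/mm (vertical).
Torsion M = P·e = 63.5×10³ × 335 = 21272000 N·mm.
Critical point at (x, y) = (90, 155) from centroid. f_tx = M·y/J = 330.1 N/mm; f_ty = M·x/J = 191.7 N/mm.
Resultant f_max = √[f_tx² + (f_v + f_ty)²] = √[330.1² + (102.4 + 191.7)²] = 442.2 N/mm.
Capacity per unit length: φr_n = 0.75 × 0.6 × 430 × (0.707 × 4) = 547.2 N/mm.
442.2 ≤ 547.2 → adequate.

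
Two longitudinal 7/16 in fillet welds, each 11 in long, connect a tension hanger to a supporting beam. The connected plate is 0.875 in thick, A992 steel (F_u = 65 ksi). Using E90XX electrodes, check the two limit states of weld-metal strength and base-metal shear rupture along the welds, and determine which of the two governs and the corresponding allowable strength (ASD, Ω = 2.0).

R_n/Ω ≈ 184 kips (weld metal governs)

E90XX → F_EXX = 90 ksi.
t_e = 0.707 × 0.4375 = 0.3093 in; L = 22 in.
Weld metal: R_n/Ω = (1/2.0) × 0.6 × 90 × 0.3093 × 22 = 183.7 kips.
Base metal (shear rupture): R_n/Ω = (1/2.0) × 0.6 × 65 × 0.875 × 22 = 375.4 kips.
Governing: weld metal.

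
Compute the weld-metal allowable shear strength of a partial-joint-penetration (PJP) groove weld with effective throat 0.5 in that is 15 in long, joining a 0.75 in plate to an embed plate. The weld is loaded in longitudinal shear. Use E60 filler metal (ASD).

E60XX → F_EXX = 60 ksi.
Effective throat (given) t_e = 0.5 in.
A_we = 0.5 × 15 = 7.5 in².
F_nw = 0.6 F_EXX = 36 ksi.
R_n/Ω = (36 × 7.5) / 2.0 = 135 kips.

R_n/Ω ≈ 135 kips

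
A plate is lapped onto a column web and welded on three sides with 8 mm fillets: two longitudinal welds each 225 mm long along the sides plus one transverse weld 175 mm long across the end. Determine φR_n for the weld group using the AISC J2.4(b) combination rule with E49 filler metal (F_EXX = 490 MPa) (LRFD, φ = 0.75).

φR_n ≈ 804 kN

t_e = 0.707 × 8 = 5.656 mm.
R_nwl = 0.6 × 490 × 5.656 × 450 × 10⁻³ = 748.3 kN (longitudinal, 2 welds).
R_nwt = 0.6 × 490 × 5.656 × 175 × 10⁻³ = 291 kN (transverse, base value).
(i) R_nwl + R_nwt = 1039 kN; (ii) 0.85 R_nwl + 1.5 R_nwt = 1073 kN.
R_n = max = 1073 kN [governs: (ii)]; φR_n = 804.4 kN.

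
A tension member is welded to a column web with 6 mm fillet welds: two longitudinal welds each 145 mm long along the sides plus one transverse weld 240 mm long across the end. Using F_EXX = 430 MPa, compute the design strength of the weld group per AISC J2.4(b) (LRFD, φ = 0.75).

φR_n ≈ 498 kN

t_e = 0.707 × 6 = 4.242 mm.
R_nwl = 0.6 × 430 × 4.242 × 290 × 10⁻³ = 317.4 kN (longitudinal, 2 welds).
R_nwt = 0.6 × 430 × 4.242 × 240 × 10⁻³ = 262.7 kN (transverse, base value).
(i) R_nwl + R_nwt = 580.1 kN; (ii) 0.85 R_nwl + 1.5 R_nwt = 663.8 kN.
R_n = max = 663.8 kN [governs: (ii)]; φR_n = 497.8 kN.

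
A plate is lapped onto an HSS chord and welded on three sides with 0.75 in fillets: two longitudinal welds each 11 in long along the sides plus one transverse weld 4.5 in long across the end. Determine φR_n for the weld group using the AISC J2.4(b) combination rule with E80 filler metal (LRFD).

E80XX → F_EXX = 80 ksi.
t_e = 0.707 × 0.75 = 0.5302 in.
R_nwl = 0.6 × 80 × 0.5302 × 22 = 559.9 kip (longitudinal, 2 welds).
R_nwt = 0.6 × 80 × 0.5302 × 4.5 = 114.5 kip (transverse, base value).
(i) R_nwl + R_nwt = 674.5 kip; (ii) 0.85 R_nwl + 1.5 R_nwt = 647.8 kip.
R_n = max = 674.5 kip [governs: (i)]; φR_n = 505.9 kip.

φR_n ≈ 506 kip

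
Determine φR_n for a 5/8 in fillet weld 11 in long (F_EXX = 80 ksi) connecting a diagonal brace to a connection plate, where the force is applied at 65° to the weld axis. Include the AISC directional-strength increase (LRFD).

t_e = 0.707 × 0.625 = 0.4419 in; A_we = 0.4419 × 11 = 4.861 in².
Directional factor: 1.0 + 0.5 sin^1.5(65°) = 1.431.
F_nw = 0.6 × 80 × 1.431 = 68.71 ksi.
φR_n = 0.75 × 68.71 × 4.861 = 250.5 kip.

φR_n ≈ 250 kip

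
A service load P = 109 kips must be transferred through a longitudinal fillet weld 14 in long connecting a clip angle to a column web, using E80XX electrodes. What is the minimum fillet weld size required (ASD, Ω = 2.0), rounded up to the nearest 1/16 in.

w = 1/2 in

E80XX → F_EXX = 80 ksi.
Total weld length L = 14 in.
Required throat t_e = P × Ω / (0.6 F_EXX × L) = 109 × 2.0 / (0.6 × 80 × 14) = 0.3244 in.
Required leg w = t_e / 0.707 = 0.4588 in → use 1/2 in.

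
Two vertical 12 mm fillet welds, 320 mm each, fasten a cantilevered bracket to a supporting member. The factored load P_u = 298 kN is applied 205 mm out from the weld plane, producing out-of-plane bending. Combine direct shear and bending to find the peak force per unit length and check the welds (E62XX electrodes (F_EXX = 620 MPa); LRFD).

f_max ≈ 1850 N/mm; adequate

L_w = 2 × 320 = 640 mm; section modulus (unit throat) S = 2 × L²/6 = 34130 mm².
Direct shear f_v = P/L_w = 298×10³/640 = 465.6 N/mm.
Moment M = P × e = 298×10³ × 205 = 61090000 N·mm; bending f_b = M/S = 1790 N/mm.
f_max = √(f_v² + f_b²) = √(465.6² + 1790²) = 1849 N/mm.
φr_n = 0.75 × 0.6 × 620 × (0.707 × 12) = 2367 N/mm → adequate.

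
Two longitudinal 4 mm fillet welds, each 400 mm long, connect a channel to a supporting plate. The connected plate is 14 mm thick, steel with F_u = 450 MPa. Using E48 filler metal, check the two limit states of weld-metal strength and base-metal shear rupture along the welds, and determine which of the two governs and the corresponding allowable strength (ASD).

R_n/Ω ≈ 326 kN (weld metal governs)

E48XX → F_EXX = 480 MPa.
t_e = 0.707 × 4 = 2.828 mm; L = 800 mm.
Weld metal: R_n/Ω = (1/2.0) × 0.6 × 480 × 2.828 × 800 × 10⁻³ = 325.8 kN.
Base metal (shear rupture): R_n/Ω = (1/2.0) × 0.6 × 450 × 14 × 800 × 10⁻³ = 1512 kN.
Governing: weld metal.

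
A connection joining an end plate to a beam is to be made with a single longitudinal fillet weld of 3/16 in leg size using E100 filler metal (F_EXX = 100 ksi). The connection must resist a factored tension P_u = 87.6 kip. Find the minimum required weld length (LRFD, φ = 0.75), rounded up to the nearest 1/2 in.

L = 15 in

Throat t_e = 0.707 × 0.1875 = 0.1326 in.
φr_n = 0.75 × 0.6 × 100 × 0.1326 = 5.965 kip/in.
L_req = P_u / φr_n = 87.6 / 5.965 = 14.68 in total.
Round up → use L = 15 in.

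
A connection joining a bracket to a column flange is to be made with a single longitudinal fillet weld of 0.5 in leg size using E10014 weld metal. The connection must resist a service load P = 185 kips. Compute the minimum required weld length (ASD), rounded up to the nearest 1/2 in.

L = 17.5 in

E100XX → F_EXX = 100 ksi.
Throat t_e = 0.707 × 0.5 = 0.3535 in.
r_n/Ω = (0.6 × 100 × 0.3535) / 2.0 = 10.6 kip/in.
L_req = P / (r_n/Ω) = 185 / 10.6 = 17.44 in total.
Round up → use L = 17.5 in.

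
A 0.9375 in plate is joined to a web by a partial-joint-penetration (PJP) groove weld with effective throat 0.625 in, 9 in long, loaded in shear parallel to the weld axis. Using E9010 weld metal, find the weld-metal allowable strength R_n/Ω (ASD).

E90XX → F_EXX = 90 ksi.
Effective throat (given) t_e = 0.625 in.
A_we = 0.625 × 9 = 5.625 in².
F_nw = 0.6 F_EXX = 54 ksi.
R_n/Ω = (54 × 5.625) / 2.0 = 151.9 kip.

R_n/Ω ≈ 152 kip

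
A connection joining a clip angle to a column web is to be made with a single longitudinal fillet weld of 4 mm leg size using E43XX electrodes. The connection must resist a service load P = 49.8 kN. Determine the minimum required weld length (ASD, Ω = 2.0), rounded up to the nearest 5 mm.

L = 140 mm

E43XX → F_EXX = 430 MPa.
Throat t_e = 0.707 × 4 = 2.828 mm.
r_n/Ω = (0.6 × 430 × 2.828) / 2.0 = 364.8 N/mm = 0.3648 kN/mm.
L_req = P / (r_n/Ω) = 49.8 / 0.3648 = 136.5 mm total.
Round up → use L = 140 mm.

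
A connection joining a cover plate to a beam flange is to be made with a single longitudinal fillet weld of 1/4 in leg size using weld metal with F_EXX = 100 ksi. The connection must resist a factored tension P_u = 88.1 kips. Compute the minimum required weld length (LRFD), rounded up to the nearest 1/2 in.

L = 11.5 in

Throat t_e = 0.707 × 0.25 = 0.1767 in.
φr_n = 0.75 × 0.6 × 100 × 0.1767 = 7.954 kips/in.
L_req = P_u / φr_n = 88.1 / 7.954 = 11.08 in total.
Round up → use L = 11.5 in.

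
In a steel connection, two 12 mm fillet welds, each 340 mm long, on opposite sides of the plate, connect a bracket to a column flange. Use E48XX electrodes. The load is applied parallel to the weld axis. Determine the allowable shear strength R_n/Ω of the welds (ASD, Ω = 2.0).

R_n/Ω ≈ 831 kN

E48XX → F_EXX = 480 MPa.
Effective throat t_e = 0.707 × 12 = 8.484 mm.
Total length L = 680 mm; A_we = 8.484 × 680 = 5769 mm².
F_nw = 0.6 F_EXX = 0.6 × 480 = 288 MPa.
R_n = 288 × 5769 × 10⁻³ = 1662 kN; R_n/Ω = 1662/2.0 = 830.8 kN.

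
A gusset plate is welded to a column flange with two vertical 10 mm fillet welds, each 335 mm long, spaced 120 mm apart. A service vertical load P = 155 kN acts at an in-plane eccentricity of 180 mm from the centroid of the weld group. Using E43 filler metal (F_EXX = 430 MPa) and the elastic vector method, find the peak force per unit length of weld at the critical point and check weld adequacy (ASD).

Total weld length L_w = 670 mm. Treat welds as unit-width lines.
Polar moment about centroid: J = 2[d³/12 + d(b/2)²] = 2[335³/12 + 335×60²] = 8678000 mm³.
Direct shear f_v = P/L_w = 155×10³ / 670 = 231.3 N/mm (vertical).
Torsion M = P·e = 155×10³ × 180 = 27900000 N·mm.
Critical point at (x, y) = (60, 167.5) from centroid. f_tx = M·y/J = 538.5 N/mm; f_ty = M·x/J = 192.9 N/mm.
Resultant f_max = √[f_tx² + (f_v + f_ty)²] = √[538.5² + (231.3 + 192.9)²] = 685.6 N/mm.
Capacity per unit length: r_n/Ω = (1/2.0) × 0.6 × 430 × (0.707 × 10) = 912 N/mm.
685.6 ≤ 912 → adequate.

f_max ≈ 686 N/mm; adequate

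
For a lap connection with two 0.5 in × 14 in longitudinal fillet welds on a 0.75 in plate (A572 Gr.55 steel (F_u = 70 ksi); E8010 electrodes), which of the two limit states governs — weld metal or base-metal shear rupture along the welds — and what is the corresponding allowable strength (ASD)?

R_n/Ω ≈ 238 kips (weld metal governs)

E80XX → F_EXX = 80 ksi.
t_e = 0.707 × 0.5 = 0.3535 in; L = 28 in.
Weld metal: R_n/Ω = (1/2.0) × 0.6 × 80 × 0.3535 × 28 = 237.6 kips.
Base metal (shear rupture): R_n/Ω = (1/2.0) × 0.6 × 70 × 0.75 × 28 = 441 kips.
Governing: weld metal.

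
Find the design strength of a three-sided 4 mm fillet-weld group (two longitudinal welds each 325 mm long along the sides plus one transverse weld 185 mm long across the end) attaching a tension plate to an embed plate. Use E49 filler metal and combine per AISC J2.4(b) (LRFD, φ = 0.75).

φR_n ≈ 521 kN

E49XX → F_EXX = 490 MPa.
t_e = 0.707 × 4 = 2.828 mm.
R_nwl = 0.6 × 490 × 2.828 × 650 × 10⁻³ = 540.4 kN (longitudinal, 2 welds).
R_nwt = 0.6 × 490 × 2.828 × 185 × 10⁻³ = 153.8 kN (transverse, base value).
(i) R_nwl + R_nwt = 694.2 kN; (ii) 0.85 R_nwl + 1.5 R_nwt = 690.1 kN.
R_n = max = 694.2 kN [governs: (i)]; φR_n = 520.7 kN.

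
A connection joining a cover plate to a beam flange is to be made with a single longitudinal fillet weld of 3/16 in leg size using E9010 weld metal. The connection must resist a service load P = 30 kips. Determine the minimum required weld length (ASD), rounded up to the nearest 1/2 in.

L = 8.5 in

E90XX → F_EXX = 90 ksi.
Throat t_e = 0.707 × 0.1875 = 0.1326 in.
r_n/Ω = (0.6 × 90 × 0.1326) / 2.0 = 3.579 kip/in.
L_req = P / (r_n/Ω) = 30 / 3.579 = 8.382 in total.
Round up → use L = 8.5 in.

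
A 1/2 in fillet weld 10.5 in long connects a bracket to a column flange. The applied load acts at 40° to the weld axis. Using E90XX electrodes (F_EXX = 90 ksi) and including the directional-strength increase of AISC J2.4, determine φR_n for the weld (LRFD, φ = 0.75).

t_e = 0.707 × 0.5 = 0.3535 in; A_we = 0.3535 × 10.5 = 3.712 in².
Directional factor: 1.0 + 0.5 sin^1.5(40°) = 1.258.
F_nw = 0.6 × 90 × 1.258 = 67.91 ksi.
φR_n = 0.75 × 67.91 × 3.712 = 189.1 kips.

φR_n ≈ 189 kips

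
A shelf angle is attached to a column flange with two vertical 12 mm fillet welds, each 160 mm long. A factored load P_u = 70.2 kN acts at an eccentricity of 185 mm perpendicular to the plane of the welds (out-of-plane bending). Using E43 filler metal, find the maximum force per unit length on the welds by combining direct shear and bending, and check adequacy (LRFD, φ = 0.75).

f_max ≈ 1540 N/mm; adequate

E43XX → F_EXX = 430 MPa.
L_w = 2 × 160 = 320 mm; section modulus (unit throat) S = 2 × L²/6 = 8533 mm².
Direct shear f_v = P/L_w = 70.2×10³/320 = 219.4 N/mm.
Moment M = P × e = 70.2×10³ × 185 = 12987000 N·mm; bending f_b = M/S = 1522 N/mm.
f_max = √(f_v² + f_b²) = √(219.4² + 1522²) = 1538 N/mm.
φr_n = 0.75 × 0.6 × 430 × (0.707 × 12) = 1642 N/mm → adequate.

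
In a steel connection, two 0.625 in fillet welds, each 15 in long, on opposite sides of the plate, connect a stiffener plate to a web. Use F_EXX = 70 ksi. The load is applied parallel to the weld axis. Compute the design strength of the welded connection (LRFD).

Effective throat t_e = 0.707 × 0.625 = 0.4419 in.
Total length L = 30 in; A_we = 0.4419 × 30 = 13.26 in².
F_nw = 0.6 F_EXX = 0.6 × 70 = 42 ksi.
φR_n = 0.75 × 42 × 13.26 = 417.6 kip.

φR_n ≈ 418 kip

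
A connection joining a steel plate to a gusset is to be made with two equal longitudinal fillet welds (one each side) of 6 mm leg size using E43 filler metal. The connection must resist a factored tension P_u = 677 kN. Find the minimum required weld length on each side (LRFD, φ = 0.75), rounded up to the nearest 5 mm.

L = 415 mm on each side

E43XX → F_EXX = 430 MPa.
Throat t_e = 0.707 × 6 = 4.242 mm.
φr_n = 0.75 × 0.6 × 430 × 4.242 × 10⁻³ = 0.8208 kN/mm.
L_req = P_u / φr_n = 677 / 0.8208 = 824.8 mm total.
Per side: 824.8 / 2 = 412.4 mm.
Round up → use L = 415 mm on each side.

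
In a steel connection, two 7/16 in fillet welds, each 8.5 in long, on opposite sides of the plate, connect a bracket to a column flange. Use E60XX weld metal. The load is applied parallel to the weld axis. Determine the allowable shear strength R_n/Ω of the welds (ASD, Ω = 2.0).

E60XX → F_EXX = 60 ksi.
Effective throat t_e = 0.707 × 0.4375 = 0.3093 in.
Total length L = 17 in; A_we = 0.3093 × 17 = 5.258 in².
F_nw = 0.6 F_EXX = 0.6 × 60 = 36 ksi.
R_n = 36 × 5.258 = 189.3 kip; R_n/Ω = 189.3/2.0 = 94.65 kip.

R_n/Ω ≈ 94.6 kip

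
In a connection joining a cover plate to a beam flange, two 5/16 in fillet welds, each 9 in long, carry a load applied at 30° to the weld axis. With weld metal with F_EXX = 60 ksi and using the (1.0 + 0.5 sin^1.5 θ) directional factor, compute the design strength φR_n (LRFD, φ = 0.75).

φR_n ≈ 126 kips

t_e = 0.707 × 0.3125 = 0.2209 in; A_we = 0.2209 × 18 = 3.977 in².
Directional factor: 1.0 + 0.5 sin^1.5(30°) = 1.177.
F_nw = 0.6 × 60 × 1.177 = 42.36 ksi.
φR_n = 0.75 × 42.36 × 3.977 = 126.4 kips.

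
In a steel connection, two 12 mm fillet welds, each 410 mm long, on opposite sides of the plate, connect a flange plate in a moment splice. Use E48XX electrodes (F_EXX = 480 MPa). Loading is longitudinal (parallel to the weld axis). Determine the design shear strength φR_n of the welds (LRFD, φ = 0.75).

Effective throat t_e = 0.707 × 12 = 8.484 mm.
Total length L = 820 mm; A_we = 8.484 × 820 = 6957 mm².
F_nw = 0.6 F_EXX = 0.6 × 480 = 288 MPa.
φR_n = 0.75 × 288 × 6957 × 10⁻³ = 1503 kN.

φR_n ≈ 1500 kN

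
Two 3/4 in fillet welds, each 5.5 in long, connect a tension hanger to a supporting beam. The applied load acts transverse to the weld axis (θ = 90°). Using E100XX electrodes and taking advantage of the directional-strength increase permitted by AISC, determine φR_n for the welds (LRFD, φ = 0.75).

φR_n ≈ 394 kips

E100XX → F_EXX = 100 ksi.
t_e = 0.707 × 0.75 = 0.5302 in; A_we = 0.5302 × 11 = 5.833 in².
Directional factor: 1.0 + 0.5 sin^1.5(90°) = 1.5.
F_nw = 0.6 × 100 × 1.5 = 90 ksi.
φR_n = 0.75 × 90 × 5.833 = 393.7 kips.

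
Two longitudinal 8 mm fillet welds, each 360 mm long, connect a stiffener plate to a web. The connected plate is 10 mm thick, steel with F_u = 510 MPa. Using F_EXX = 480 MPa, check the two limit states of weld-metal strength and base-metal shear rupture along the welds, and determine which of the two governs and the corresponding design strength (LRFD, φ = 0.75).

t_e = 0.707 × 8 = 5.656 mm; L = 720 mm.
Weld metal: φR_n = 0.75 × 0.6 × 480 × 5.656 × 720 × 10⁻³ = 879.6 kN.
Base metal (shear rupture): φR_n = 0.75 × 0.6 × 510 × 10 × 720 × 10⁻³ = 1652 kN.
Governing: weld metal.

φR_n ≈ 880 kN (weld metal governs)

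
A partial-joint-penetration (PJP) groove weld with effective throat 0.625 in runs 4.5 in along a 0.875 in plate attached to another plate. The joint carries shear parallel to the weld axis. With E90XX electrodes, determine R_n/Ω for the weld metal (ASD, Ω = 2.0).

E90XX → F_EXX = 90 ksi.
Effective throat (given) t_e = 0.625 in.
A_we = 0.625 × 4.5 = 2.812 in².
F_nw = 0.6 F_EXX = 54 ksi.
R_n/Ω = (54 × 2.812) / 2.0 = 75.94 kip.

R_n/Ω ≈ 75.9 kip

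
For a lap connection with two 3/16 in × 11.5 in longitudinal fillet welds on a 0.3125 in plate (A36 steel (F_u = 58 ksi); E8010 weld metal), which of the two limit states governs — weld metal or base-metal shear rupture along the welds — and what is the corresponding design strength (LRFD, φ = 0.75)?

E80XX → F_EXX = 80 ksi.
t_e = 0.707 × 0.1875 = 0.1326 in; L = 23 in.
Weld metal: φR_n = 0.75 × 0.6 × 80 × 0.1326 × 23 = 109.8 kip.
Base metal (shear rupture): φR_n = 0.75 × 0.6 × 58 × 0.3125 × 23 = 187.6 kip.
Governing: weld metal.

φR_n ≈ 110 kip (weld metal governs)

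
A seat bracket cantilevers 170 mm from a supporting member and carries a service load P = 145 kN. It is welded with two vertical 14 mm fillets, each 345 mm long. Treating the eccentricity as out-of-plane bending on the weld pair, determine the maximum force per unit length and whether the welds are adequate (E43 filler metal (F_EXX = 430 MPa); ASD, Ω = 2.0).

L_w = 2 × 345 = 690 mm; section modulus (unit throat) S = 2 × L²/6 = 39680 mm².
Direct shear f_v = P/L_w = 145×10³/690 = 210.1 N/mm.
Moment M = P × e = 145×10³ × 170 = 24650000 N·mm; bending f_b = M/S = 621.3 N/mm.
f_max = √(f_v² + f_b²) = √(210.1² + 621.3²) = 655.9 N/mm.
r_n/Ω = (1/2.0) × 0.6 × 430 × (0.707 × 14) = 1277 N/mm → adequate.

f_max ≈ 656 N/mm; adequate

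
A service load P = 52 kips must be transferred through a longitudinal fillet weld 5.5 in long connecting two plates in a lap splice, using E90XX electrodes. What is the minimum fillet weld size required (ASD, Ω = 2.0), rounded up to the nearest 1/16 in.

w = 1/2 in

E90XX → F_EXX = 90 ksi.
Total weld length L = 5.5 in.
Required throat t_e = P × Ω / (0.6 F_EXX × L) = 52 × 2.0 / (0.6 × 90 × 5.5) = 0.3502 in.
Required leg w = t_e / 0.707 = 0.4953 in → use 1/2 in.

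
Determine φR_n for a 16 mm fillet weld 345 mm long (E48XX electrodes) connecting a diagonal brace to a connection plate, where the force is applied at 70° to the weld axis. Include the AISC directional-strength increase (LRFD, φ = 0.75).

φR_n ≈ 1230 kN

E48XX → F_EXX = 480 MPa.
t_e = 0.707 × 16 = 11.31 mm; A_we = 11.31 × 345 = 3903 mm².
Directional factor: 1.0 + 0.5 sin^1.5(70°) = 1.455.
F_nw = 0.6 × 480 × 1.455 = 419.2 MPa.
φR_n = 0.75 × 419.2 × 3903 × 10⁻³ = 1227 kN.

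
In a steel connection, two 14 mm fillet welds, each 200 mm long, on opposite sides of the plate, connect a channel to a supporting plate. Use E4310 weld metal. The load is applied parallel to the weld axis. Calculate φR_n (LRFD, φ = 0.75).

E43XX → F_EXX = 430 MPa.
Effective throat t_e = 0.707 × 14 = 9.898 mm.
Total length L = 400 mm; A_we = 9.898 × 400 = 3959 mm².
F_nw = 0.6 F_EXX = 0.6 × 430 = 258 MPa.
φR_n = 0.75 × 258 × 3959 × 10⁻³ = 766.1 kN.

φR_n ≈ 766 kN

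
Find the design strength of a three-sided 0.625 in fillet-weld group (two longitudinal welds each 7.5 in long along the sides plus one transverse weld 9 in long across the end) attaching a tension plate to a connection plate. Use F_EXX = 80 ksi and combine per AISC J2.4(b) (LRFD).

t_e = 0.707 × 0.625 = 0.4419 in.
R_nwl = 0.6 × 80 × 0.4419 × 15 = 318.1 kip (longitudinal, 2 welds).
R_nwt = 0.6 × 80 × 0.4419 × 9 = 190.9 kip (transverse, base value).
(i) R_nwl + R_nwt = 509 kip; (ii) 0.85 R_nwl + 1.5 R_nwt = 556.8 kip.
R_n = max = 556.8 kip [governs: (ii)]; φR_n = 417.6 kip.

φR_n ≈ 418 kip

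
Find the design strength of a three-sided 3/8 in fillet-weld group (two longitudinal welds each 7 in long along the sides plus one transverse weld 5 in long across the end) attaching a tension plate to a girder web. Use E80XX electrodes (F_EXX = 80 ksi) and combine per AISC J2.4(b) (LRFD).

φR_n ≈ 185 kip

t_e = 0.707 × 0.375 = 0.2651 in.
R_nwl = 0.6 × 80 × 0.2651 × 14 = 178.2 kip (longitudinal, 2 welds).
R_nwt = 0.6 × 80 × 0.2651 × 5 = 63.63 kip (transverse, base value).
(i) R_nwl + R_nwt = 241.8 kip; (ii) 0.85 R_nwl + 1.5 R_nwt = 246.9 kip.
R_n = max = 246.9 kip [governs: (ii)]; φR_n = 185.2 kip.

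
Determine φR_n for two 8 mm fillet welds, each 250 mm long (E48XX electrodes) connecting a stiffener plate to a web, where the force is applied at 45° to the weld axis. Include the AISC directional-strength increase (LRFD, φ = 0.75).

E48XX → F_EXX = 480 MPa.
t_e = 0.707 × 8 = 5.656 mm; A_we = 5.656 × 500 = 2828 mm².
Directional factor: 1.0 + 0.5 sin^1.5(45°) = 1.297.
F_nw = 0.6 × 480 × 1.297 = 373.6 MPa.
φR_n = 0.75 × 373.6 × 2828 × 10⁻³ = 792.5 kN.

φR_n ≈ 792 kN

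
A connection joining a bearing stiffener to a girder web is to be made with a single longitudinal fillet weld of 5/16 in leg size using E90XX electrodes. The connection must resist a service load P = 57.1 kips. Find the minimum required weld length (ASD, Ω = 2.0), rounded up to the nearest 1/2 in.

L = 10 in

E90XX → F_EXX = 90 ksi.
Throat t_e = 0.707 × 0.3125 = 0.2209 in.
r_n/Ω = (0.6 × 90 × 0.2209) / 2.0 = 5.965 kip/in.
L_req = P / (r_n/Ω) = 57.1 / 5.965 = 9.572 in total.
Round up → use L = 10 in.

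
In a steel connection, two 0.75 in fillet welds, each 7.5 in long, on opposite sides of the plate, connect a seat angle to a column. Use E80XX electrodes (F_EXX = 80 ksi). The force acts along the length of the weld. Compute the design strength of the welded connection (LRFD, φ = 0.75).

Effective throat t_e = 0.707 × 0.75 = 0.5302 in.
Total length L = 15 in; A_we = 0.5302 × 15 = 7.954 in².
F_nw = 0.6 F_EXX = 0.6 × 80 = 48 ksi.
φR_n = 0.75 × 48 × 7.954 = 286.3 kip.

φR_n ≈ 286 kip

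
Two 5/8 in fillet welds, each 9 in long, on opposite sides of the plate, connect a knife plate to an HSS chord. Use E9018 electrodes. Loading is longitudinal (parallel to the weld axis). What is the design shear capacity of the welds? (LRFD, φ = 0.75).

φR_n ≈ 322 kip

E90XX → F_EXX = 90 ksi.
Effective throat t_e = 0.707 × 0.625 = 0.4419 in.
Total length L = 18 in; A_we = 0.4419 × 18 = 7.954 in².
F_nw = 0.6 F_EXX = 0.6 × 90 = 54 ksi.
φR_n = 0.75 × 54 × 7.954 = 322.1 kip.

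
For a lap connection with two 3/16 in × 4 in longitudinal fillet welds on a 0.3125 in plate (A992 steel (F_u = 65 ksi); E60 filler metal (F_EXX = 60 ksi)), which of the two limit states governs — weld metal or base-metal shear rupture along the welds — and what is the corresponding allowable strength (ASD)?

R_n/Ω ≈ 19.1 kip (weld metal governs)

t_e = 0.707 × 0.1875 = 0.1326 in; L = 8 in.
Weld metal: R_n/Ω = (1/2.0) × 0.6 × 60 × 0.1326 × 8 = 19.09 kip.
Base metal (shear rupture): R_n/Ω = (1/2.0) × 0.6 × 65 × 0.3125 × 8 = 48.75 kip.
Governing: weld metal.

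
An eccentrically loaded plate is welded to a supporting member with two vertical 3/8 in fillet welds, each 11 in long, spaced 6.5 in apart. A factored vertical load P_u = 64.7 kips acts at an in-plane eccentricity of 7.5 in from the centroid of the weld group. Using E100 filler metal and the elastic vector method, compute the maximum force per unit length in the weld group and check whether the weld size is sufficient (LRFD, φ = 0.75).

f_max ≈ 8.7 kip/in; adequate

E100XX → F_EXX = 100 ksi.
Total weld length L_w = 22 in. Treat welds as unit-width lines.
Polar moment about centroid: J = 2[d³/12 + d(b/2)²] = 2[11³/12 + 11×3.25²] = 454.2 in³.
Direct shear f_v = P/L_w = 64.7 / 22 = 2.941 kip/in (vertical).
Torsion M = P·e = 64.7 × 7.5 = 485.25 kip·in.
Critical point at (x, y) = (3.25, 5.5) from centroid. f_tx = M·y/J = 5.876 kip/in; f_ty = M·x/J = 3.472 kip/in.
Resultant f_max = √[f_tx² + (f_v + f_ty)²] = √[5.876² + (2.941 + 3.472)²] = 8.698 kip/in.
Capacity per unit length: φr_n = 0.75 × 0.6 × 100 × (0.707 × 0.375) = 11.93 kip/in.
8.698 ≤ 11.93 → adequate.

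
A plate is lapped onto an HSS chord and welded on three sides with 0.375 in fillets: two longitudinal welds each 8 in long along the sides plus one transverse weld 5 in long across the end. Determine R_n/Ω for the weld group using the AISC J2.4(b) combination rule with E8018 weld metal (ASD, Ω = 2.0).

E80XX → F_EXX = 80 ksi.
t_e = 0.707 × 0.375 = 0.2651 in.
R_nwl = 0.6 × 80 × 0.2651 × 16 = 203.6 kip (longitudinal, 2 welds).
R_nwt = 0.6 × 80 × 0.2651 × 5 = 63.63 kip (transverse, base value).
(i) R_nwl + R_nwt = 267.2 kip; (ii) 0.85 R_nwl + 1.5 R_nwt = 268.5 kip.
R_n = max = 268.5 kip [governs: (ii)]; R_n/Ω = 134.3 kip.

R_n/Ω ≈ 134 kip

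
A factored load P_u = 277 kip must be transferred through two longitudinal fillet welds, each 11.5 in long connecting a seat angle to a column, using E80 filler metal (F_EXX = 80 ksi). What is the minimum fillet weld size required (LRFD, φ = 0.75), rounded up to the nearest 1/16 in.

Total weld length L = 23 in.
Required throat t_e = P_u / (φ × 0.6 F_EXX × L) = 277 / (0.75 × 0.6 × 80 × 23) = 0.3345 in.
Required leg w = t_e / 0.707 = 0.4732 in → use 1/2 in.

w = 1/2 in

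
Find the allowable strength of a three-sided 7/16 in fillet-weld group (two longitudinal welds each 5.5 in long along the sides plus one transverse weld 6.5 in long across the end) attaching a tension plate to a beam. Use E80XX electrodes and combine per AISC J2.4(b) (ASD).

R_n/Ω ≈ 142 kips

E80XX → F_EXX = 80 ksi.
t_e = 0.707 × 0.4375 = 0.3093 in.
R_nwl = 0.6 × 80 × 0.3093 × 11 = 163.3 kips (longitudinal, 2 welds).
R_nwt = 0.6 × 80 × 0.3093 × 6.5 = 96.51 kips (transverse, base value).
(i) R_nwl + R_nwt = 259.8 kips; (ii) 0.85 R_nwl + 1.5 R_nwt = 283.6 kips.
R_n = max = 283.6 kips [governs: (ii)]; R_n/Ω = 141.8 kips.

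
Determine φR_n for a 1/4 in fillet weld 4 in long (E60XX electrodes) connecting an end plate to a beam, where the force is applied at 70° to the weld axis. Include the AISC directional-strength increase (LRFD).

E60XX → F_EXX = 60 ksi.
t_e = 0.707 × 0.25 = 0.1767 in; A_we = 0.1767 × 4 = 0.707 in².
Directional factor: 1.0 + 0.5 sin^1.5(70°) = 1.455.
F_nw = 0.6 × 60 × 1.455 = 52.4 ksi.
φR_n = 0.75 × 52.4 × 0.707 = 27.78 kip.

φR_n ≈ 27.8 kip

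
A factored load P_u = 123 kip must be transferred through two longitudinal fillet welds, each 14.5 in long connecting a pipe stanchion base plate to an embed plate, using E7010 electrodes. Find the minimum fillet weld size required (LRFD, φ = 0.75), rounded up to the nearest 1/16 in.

E70XX → F_EXX = 70 ksi.
Total weld length L = 29 in.
Required throat t_e = P_u / (φ × 0.6 F_EXX × L) = 123 / (0.75 × 0.6 × 70 × 29) = 0.1346 in.
Required leg w = t_e / 0.707 = 0.1904 in → use 1/4 in.

w = 1/4 in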